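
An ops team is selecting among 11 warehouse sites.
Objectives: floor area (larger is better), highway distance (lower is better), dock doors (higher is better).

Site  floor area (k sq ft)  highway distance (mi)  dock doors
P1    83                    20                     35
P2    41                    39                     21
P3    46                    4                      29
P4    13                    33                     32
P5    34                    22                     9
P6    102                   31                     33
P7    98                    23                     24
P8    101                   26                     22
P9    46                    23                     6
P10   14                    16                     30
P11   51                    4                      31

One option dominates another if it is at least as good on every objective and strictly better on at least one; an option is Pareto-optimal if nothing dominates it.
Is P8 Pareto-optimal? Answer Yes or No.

Yes

P1: worse on floor area (83 vs 101).
P2: worse on floor area (41 vs 101).
P3: worse on floor area (46 vs 101).
P4: worse on floor area (13 vs 101).
P5: worse on floor area (34 vs 101).
P6: worse on highway distance (31 vs 26).
P7: worse on floor area (98 vs 101).
P9: worse on floor area (46 vs 101).
P10: worse on floor area (14 vs 101).
P11: worse on floor area (51 vs 101).
No option is at least as good as P8 on every objective and strictly better on one.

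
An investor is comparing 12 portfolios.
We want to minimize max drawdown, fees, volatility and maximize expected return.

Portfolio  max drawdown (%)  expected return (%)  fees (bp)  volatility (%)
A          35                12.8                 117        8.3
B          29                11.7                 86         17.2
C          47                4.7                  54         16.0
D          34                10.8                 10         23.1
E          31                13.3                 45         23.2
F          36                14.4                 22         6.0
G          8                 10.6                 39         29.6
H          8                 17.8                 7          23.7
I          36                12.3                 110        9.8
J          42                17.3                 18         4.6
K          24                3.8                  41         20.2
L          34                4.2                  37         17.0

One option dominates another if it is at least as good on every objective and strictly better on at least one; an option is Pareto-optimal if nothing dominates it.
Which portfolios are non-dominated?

A: not dominated.
B: not dominated.
C: dominated by F (max drawdown 36≤47, expected return 14.4≥4.7, fees 22≤54, volatility 6.0≤16.0).
D: not dominated.
E: not dominated.
F: not dominated.
G: dominated by H (max drawdown 8≤8, expected return 17.8≥10.6, fees 7≤39, volatility 23.7≤29.6).
H: not dominated (best expected return).
I: dominated by F (max drawdown 36≤36, expected return 14.4≥12.3, fees 22≤110, volatility 6.0≤9.8).
J: not dominated (best volatility).
K: not dominated.
L: not dominated.

A, B, D, E, F, H, J, K, L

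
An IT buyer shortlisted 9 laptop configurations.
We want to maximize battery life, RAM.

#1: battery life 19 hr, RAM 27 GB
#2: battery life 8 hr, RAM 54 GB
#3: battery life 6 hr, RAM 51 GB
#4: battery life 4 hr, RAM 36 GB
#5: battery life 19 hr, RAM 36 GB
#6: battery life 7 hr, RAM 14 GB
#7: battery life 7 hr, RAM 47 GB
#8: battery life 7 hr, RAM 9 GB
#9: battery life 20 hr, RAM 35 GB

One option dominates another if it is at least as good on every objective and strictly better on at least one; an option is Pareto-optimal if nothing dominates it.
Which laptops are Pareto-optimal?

#1: dominated by #5 (battery life 19≥19, RAM 36≥27).
#2: not dominated (best RAM).
#3: dominated by #2 (battery life 8≥6, RAM 54≥51).
#4: dominated by #2 (battery life 8≥4, RAM 54≥36).
#5: not dominated.
#6: dominated by #1 (battery life 19≥7, RAM 27≥14).
#7: dominated by #2 (battery life 8≥7, RAM 54≥47).
#8: dominated by #1 (battery life 19≥7, RAM 27≥9).
#9: not dominated (best battery life).

#2, #5, #9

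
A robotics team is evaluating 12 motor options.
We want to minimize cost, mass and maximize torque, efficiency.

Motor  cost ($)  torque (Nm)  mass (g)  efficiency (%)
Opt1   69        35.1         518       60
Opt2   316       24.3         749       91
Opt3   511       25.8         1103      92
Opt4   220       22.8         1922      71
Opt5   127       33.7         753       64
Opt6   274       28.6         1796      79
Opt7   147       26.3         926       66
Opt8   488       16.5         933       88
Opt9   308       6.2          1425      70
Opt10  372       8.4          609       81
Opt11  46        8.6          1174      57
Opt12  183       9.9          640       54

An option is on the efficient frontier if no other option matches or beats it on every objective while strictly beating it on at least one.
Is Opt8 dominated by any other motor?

Opt2 vs Opt8: cost 316≤488, torque 24.3≥16.5, mass 749≤933, efficiency 91≥88 — Opt2 is at least as good on every objective and strictly better on at least one, so Opt2 dominates Opt8.

Yes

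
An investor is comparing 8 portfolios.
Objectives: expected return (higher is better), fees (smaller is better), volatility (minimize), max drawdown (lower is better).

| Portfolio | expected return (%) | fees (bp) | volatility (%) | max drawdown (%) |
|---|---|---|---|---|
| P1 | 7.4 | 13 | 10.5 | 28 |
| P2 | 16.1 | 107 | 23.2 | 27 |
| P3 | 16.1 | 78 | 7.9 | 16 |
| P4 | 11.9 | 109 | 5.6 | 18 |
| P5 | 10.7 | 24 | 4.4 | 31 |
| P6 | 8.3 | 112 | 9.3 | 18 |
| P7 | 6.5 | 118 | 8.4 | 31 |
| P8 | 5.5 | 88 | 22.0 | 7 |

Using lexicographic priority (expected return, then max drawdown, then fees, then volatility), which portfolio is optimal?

First maximize expected return: best is 16.1, kept {P2, P3}.
Then minimize max drawdown: best is 16, kept {P3}.

P3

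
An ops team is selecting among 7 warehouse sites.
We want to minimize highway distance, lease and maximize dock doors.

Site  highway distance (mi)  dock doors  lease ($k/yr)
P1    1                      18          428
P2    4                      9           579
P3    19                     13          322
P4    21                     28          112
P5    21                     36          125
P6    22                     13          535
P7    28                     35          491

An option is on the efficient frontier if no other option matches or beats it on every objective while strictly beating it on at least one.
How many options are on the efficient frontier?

4

P1: not dominated (best highway distance).
P2: dominated by P1 (highway distance 1≤4, dock doors 18≥9, lease 428≤579).
P3: not dominated.
P4: not dominated (best lease).
P5: not dominated (best dock doors).
P6: dominated by P1 (highway distance 1≤22, dock doors 18≥13, lease 428≤535).
P7: dominated by P5 (highway distance 21≤28, dock doors 36≥35, lease 125≤491).
Pareto-optimal: P1, P3, P4, P5 → 4.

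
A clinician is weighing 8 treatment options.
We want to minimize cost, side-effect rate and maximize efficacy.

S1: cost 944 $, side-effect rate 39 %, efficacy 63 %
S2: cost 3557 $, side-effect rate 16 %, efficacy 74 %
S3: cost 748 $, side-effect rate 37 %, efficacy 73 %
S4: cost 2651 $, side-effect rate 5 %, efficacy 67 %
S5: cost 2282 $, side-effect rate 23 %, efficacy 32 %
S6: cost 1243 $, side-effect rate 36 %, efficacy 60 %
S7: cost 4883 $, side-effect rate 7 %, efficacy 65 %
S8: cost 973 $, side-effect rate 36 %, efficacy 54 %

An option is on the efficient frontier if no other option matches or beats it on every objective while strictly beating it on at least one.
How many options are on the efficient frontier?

S1: dominated by S3 (cost 748≤944, side-effect rate 37≤39, efficacy 73≥63).
S2: not dominated (best efficacy).
S3: not dominated (best cost).
S4: not dominated (best side-effect rate).
S5: not dominated.
S6: not dominated.
S7: dominated by S4 (cost 2651≤4883, side-effect rate 5≤7, efficacy 67≥65).
S8: not dominated.
Pareto-optimal: S2, S3, S4, S5, S6, S8 → 6.

6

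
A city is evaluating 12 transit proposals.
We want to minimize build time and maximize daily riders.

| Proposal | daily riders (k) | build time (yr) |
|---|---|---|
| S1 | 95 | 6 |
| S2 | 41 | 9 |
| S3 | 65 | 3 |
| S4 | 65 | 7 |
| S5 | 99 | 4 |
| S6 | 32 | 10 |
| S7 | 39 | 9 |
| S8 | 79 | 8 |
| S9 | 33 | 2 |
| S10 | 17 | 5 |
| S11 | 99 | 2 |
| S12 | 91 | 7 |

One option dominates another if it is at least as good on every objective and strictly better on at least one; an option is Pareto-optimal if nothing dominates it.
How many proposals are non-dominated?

S1: dominated by S5 (daily riders 99≥95, build time 4≤6).
S2: dominated by S1 (daily riders 95≥41, build time 6≤9).
S3: dominated by S11 (daily riders 99≥65, build time 2≤3).
S4: dominated by S1 (daily riders 95≥65, build time 6≤7).
S5: dominated by S11 (daily riders 99≥99, build time 2≤4).
S6: dominated by S1 (daily riders 95≥32, build time 6≤10).
S7: dominated by S1 (daily riders 95≥39, build time 6≤9).
S8: dominated by S1 (daily riders 95≥79, build time 6≤8).
S9: dominated by S11 (daily riders 99≥33, build time 2≤2).
S10: dominated by S3 (daily riders 65≥17, build time 3≤5).
S11: not dominated.
S12: dominated by S1 (daily riders 95≥91, build time 6≤7).
Pareto-optimal: S11 → 1.

1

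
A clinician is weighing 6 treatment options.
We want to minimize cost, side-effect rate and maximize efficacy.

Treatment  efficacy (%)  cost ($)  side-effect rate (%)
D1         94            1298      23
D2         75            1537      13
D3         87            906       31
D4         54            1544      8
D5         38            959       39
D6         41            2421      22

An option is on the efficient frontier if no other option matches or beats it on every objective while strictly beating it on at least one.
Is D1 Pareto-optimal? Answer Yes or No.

D2: worse on efficacy (75 vs 94).
D3: worse on efficacy (87 vs 94).
D4: worse on efficacy (54 vs 94).
D5: worse on efficacy (38 vs 94).
D6: worse on efficacy (41 vs 94).
No option is at least as good as D1 on every objective and strictly better on one.

Yes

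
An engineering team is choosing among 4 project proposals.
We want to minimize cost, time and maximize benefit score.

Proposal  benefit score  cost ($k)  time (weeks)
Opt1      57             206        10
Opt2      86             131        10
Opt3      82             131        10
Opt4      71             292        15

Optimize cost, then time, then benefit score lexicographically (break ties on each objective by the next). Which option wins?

Opt2

First minimize cost: best is 131, kept {Opt2, Opt3}.
Then minimize time: best is 10, kept {Opt2, Opt3}.
Then maximize benefit score: best is 86, kept {Opt2}.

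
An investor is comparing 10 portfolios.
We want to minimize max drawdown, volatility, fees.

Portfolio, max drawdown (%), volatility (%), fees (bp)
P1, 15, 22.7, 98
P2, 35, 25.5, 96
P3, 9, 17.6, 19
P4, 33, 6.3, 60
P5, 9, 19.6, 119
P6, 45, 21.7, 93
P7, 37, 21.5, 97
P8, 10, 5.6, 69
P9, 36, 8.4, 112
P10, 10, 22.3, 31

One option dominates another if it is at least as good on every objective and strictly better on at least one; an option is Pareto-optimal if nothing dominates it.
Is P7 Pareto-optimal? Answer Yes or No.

No

P3 vs P7: max drawdown 9≤37, volatility 17.6≤21.5, fees 19≤97 — P3 is at least as good on every objective and strictly better on at least one, so P3 dominates P7.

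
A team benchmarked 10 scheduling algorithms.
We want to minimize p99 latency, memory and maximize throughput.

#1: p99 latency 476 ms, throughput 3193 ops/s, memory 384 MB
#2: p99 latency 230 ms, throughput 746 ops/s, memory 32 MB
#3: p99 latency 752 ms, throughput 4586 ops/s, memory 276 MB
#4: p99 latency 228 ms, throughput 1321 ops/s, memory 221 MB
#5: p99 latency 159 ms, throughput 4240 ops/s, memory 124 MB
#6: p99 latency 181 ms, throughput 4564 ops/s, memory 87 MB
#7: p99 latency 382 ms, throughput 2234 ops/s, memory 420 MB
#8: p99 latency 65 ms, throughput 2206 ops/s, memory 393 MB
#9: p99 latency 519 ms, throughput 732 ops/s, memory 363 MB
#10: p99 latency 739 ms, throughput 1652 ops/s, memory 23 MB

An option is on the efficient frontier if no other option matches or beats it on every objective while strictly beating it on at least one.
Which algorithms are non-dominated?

#2, #3, #5, #6, #8, #10

#1: dominated by #5 (p99 latency 159≤476, throughput 4240≥3193, memory 124≤384).
#2: not dominated.
#3: not dominated (best throughput).
#4: dominated by #5 (p99 latency 159≤228, throughput 4240≥1321, memory 124≤221).
#5: not dominated.
#6: not dominated.
#7: dominated by #5 (p99 latency 159≤382, throughput 4240≥2234, memory 124≤420).
#8: not dominated (best p99 latency).
#9: dominated by #2 (p99 latency 230≤519, throughput 746≥732, memory 32≤363).
#10: not dominated (best memory).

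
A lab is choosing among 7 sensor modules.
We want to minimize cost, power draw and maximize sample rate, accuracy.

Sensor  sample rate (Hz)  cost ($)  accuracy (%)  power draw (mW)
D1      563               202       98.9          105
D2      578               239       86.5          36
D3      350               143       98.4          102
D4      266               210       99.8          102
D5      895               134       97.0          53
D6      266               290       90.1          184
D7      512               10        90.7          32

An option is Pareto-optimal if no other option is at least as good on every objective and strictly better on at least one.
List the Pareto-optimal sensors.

D1, D2, D3, D4, D5, D7

D1: not dominated.
D2: not dominated.
D3: not dominated.
D4: not dominated (best accuracy).
D5: not dominated (best sample rate).
D6: dominated by D1 (sample rate 563≥266, cost 202≤290, accuracy 98.9≥90.1, power draw 105≤184).
D7: not dominated (best cost).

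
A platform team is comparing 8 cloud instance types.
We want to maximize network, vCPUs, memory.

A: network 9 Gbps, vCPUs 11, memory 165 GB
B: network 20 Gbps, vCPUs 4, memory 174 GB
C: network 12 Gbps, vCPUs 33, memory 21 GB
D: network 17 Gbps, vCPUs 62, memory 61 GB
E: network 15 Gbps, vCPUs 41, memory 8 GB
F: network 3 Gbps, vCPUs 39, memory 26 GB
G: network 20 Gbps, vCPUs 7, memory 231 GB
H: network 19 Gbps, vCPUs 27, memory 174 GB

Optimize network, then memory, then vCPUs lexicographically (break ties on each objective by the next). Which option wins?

G

First maximize network: best is 20, kept {B, G}.
Then maximize memory: best is 231, kept {G}.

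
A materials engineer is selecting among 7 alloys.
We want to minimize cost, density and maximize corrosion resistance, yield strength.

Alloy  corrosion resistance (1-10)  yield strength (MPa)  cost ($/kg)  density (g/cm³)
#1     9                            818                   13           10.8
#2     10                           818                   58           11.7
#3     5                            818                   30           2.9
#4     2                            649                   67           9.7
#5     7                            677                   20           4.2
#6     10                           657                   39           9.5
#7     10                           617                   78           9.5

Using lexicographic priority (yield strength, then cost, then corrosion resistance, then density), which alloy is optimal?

#1

First maximize yield strength: best is 818, kept {#1, #2, #3}.
Then minimize cost: best is 13, kept {#1}.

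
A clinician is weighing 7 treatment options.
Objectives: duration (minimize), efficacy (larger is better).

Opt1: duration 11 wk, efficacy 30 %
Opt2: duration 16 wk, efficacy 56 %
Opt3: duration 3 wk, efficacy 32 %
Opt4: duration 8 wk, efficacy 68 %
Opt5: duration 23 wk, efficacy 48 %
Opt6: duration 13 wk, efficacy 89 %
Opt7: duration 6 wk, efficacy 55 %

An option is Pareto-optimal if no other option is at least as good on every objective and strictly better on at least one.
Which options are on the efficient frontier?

Opt1: dominated by Opt3 (duration 3≤11, efficacy 32≥30).
Opt2: dominated by Opt4 (duration 8≤16, efficacy 68≥56).
Opt3: not dominated (best duration).
Opt4: not dominated.
Opt5: dominated by Opt2 (duration 16≤23, efficacy 56≥48).
Opt6: not dominated (best efficacy).
Opt7: not dominated.

Opt3, Opt4, Opt6, Opt7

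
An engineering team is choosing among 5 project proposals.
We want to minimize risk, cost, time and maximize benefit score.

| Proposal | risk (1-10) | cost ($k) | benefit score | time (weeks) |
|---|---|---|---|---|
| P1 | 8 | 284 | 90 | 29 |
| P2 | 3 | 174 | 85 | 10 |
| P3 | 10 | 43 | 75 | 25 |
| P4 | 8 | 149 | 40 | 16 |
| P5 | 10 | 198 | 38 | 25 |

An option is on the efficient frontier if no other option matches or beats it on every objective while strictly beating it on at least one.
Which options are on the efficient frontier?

P1, P2, P3, P4

P1: not dominated (best benefit score).
P2: not dominated (best risk).
P3: not dominated (best cost).
P4: not dominated.
P5: dominated by P2 (risk 3≤10, cost 174≤198, benefit score 85≥38, time 10≤25).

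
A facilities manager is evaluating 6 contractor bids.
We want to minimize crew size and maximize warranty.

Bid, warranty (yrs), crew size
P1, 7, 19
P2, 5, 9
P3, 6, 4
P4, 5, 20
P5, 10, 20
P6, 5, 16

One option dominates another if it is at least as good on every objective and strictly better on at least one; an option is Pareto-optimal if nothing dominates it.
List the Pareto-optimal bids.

P1: not dominated.
P2: dominated by P3 (warranty 6≥5, crew size 4≤9).
P3: not dominated (best crew size).
P4: dominated by P1 (warranty 7≥5, crew size 19≤20).
P5: not dominated (best warranty).
P6: dominated by P2 (warranty 5≥5, crew size 9≤16).

P1, P3, P5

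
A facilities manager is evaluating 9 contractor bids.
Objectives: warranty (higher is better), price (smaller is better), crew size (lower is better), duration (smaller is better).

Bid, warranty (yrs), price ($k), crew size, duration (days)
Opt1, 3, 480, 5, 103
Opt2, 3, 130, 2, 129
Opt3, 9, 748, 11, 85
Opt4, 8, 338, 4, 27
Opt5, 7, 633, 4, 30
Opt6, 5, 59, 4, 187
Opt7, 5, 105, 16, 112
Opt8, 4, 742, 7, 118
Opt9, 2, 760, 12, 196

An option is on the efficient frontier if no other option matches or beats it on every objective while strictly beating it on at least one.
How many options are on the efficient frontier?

5

Opt1: dominated by Opt4 (warranty 8≥3, price 338≤480, crew size 4≤5, duration 27≤103).
Opt2: not dominated (best crew size).
Opt3: not dominated (best warranty).
Opt4: not dominated (best duration).
Opt5: dominated by Opt4 (warranty 8≥7, price 338≤633, crew size 4≤4, duration 27≤30).
Opt6: not dominated (best price).
Opt7: not dominated.
Opt8: dominated by Opt4 (warranty 8≥4, price 338≤742, crew size 4≤7, duration 27≤118).
Opt9: dominated by Opt1 (warranty 3≥2, price 480≤760, crew size 5≤12, duration 103≤196).
Pareto-optimal: Opt2, Opt3, Opt4, Opt6, Opt7 → 5.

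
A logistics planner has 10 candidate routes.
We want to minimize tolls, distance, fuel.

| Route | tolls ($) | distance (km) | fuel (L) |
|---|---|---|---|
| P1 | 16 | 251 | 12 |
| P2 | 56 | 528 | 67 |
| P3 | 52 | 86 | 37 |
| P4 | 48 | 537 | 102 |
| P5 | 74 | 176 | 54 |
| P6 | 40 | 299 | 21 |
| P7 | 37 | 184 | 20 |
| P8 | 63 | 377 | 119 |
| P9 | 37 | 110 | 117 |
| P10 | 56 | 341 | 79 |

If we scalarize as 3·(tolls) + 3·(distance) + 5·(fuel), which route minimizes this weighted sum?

P3

P1: 3·16 + 3·251 + 5·12 = 861
P2: 3·56 + 3·528 + 5·67 = 2087
P3: 3·52 + 3·86 + 5·37 = 599
P4: 3·48 + 3·537 + 5·102 = 2265
P5: 3·74 + 3·176 + 5·54 = 1020
P6: 3·40 + 3·299 + 5·21 = 1122
P7: 3·37 + 3·184 + 5·20 = 763
P8: 3·63 + 3·377 + 5·119 = 1915
P9: 3·37 + 3·110 + 5·117 = 1026
P10: 3·56 + 3·341 + 5·79 = 1586
Lowest: P3 at 599.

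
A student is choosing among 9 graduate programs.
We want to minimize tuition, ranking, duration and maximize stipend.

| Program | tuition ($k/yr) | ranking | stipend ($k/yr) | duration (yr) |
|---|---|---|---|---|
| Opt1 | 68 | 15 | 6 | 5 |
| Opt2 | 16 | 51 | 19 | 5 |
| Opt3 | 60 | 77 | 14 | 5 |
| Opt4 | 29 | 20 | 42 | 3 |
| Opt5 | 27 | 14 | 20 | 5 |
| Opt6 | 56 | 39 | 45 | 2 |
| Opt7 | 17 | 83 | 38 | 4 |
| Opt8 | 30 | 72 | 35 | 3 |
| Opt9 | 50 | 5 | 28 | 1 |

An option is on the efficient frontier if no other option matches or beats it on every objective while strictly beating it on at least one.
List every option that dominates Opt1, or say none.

Opt5, Opt9

Opt5: tuition 27≤68, ranking 14≤15, stipend 20≥6, duration 5≤5 — dominates Opt1.
Opt9: tuition 50≤68, ranking 5≤15, stipend 28≥6, duration 1≤5 — dominates Opt1.
Others (Opt2, Opt3, Opt4, Opt6, Opt7, Opt8) are each worse than Opt1 on at least one objective.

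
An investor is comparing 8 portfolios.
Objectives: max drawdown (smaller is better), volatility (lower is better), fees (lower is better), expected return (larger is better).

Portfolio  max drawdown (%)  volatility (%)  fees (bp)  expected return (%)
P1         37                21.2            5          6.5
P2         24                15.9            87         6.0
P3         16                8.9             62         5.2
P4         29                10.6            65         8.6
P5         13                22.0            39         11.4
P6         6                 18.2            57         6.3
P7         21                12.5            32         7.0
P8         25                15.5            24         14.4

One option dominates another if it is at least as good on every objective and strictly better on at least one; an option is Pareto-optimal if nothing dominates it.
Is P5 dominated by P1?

No

P1 vs P5: P1 is worse on max drawdown (37 vs 13), so it does not dominate P5.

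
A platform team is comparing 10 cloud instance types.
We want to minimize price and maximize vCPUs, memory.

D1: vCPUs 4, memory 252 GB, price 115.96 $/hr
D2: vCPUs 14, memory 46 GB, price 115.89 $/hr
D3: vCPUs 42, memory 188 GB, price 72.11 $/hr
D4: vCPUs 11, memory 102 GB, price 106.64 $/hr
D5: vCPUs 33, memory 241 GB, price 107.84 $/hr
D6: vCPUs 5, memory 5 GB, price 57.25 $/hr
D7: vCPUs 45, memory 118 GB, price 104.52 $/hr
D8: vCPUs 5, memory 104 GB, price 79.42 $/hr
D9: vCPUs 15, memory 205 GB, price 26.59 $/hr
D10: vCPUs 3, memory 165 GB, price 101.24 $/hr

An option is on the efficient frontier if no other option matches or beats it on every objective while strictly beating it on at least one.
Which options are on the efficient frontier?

D1, D3, D5, D7, D9

D1: not dominated (best memory).
D2: dominated by D3 (vCPUs 42≥14, memory 188≥46, price 72.11≤115.89).
D3: not dominated.
D4: dominated by D3 (vCPUs 42≥11, memory 188≥102, price 72.11≤106.64).
D5: not dominated.
D6: dominated by D9 (vCPUs 15≥5, memory 205≥5, price 26.59≤57.25).
D7: not dominated (best vCPUs).
D8: dominated by D3 (vCPUs 42≥5, memory 188≥104, price 72.11≤79.42).
D9: not dominated (best price).
D10: dominated by D3 (vCPUs 42≥3, memory 188≥165, price 72.11≤101.24).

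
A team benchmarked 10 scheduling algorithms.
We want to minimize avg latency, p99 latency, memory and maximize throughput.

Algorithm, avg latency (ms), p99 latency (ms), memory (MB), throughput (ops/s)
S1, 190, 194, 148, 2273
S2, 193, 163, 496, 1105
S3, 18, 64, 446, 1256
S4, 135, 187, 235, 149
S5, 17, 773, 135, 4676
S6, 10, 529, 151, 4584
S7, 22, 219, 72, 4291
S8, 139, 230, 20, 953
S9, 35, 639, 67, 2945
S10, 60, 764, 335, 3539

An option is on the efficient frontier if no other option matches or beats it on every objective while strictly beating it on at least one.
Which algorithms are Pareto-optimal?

S1, S3, S4, S5, S6, S7, S8, S9

S1: not dominated.
S2: dominated by S3 (avg latency 18≤193, p99 latency 64≤163, memory 446≤496, throughput 1256≥1105).
S3: not dominated (best p99 latency).
S4: not dominated.
S5: not dominated (best throughput).
S6: not dominated (best avg latency).
S7: not dominated.
S8: not dominated (best memory).
S9: not dominated.
S10: dominated by S6 (avg latency 10≤60, p99 latency 529≤764, memory 151≤335, throughput 4584≥3539).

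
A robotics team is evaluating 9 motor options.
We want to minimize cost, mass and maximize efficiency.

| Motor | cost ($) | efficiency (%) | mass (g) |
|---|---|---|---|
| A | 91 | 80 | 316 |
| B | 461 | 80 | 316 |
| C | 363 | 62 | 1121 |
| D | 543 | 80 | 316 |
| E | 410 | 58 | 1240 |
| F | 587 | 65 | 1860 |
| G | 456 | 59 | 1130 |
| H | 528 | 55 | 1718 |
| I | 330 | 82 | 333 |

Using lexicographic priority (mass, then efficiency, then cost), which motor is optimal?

A

First minimize mass: best is 316, kept {A, B, D}.
Then maximize efficiency: best is 80, kept {A, B, D}.
Then minimize cost: best is 91, kept {A}.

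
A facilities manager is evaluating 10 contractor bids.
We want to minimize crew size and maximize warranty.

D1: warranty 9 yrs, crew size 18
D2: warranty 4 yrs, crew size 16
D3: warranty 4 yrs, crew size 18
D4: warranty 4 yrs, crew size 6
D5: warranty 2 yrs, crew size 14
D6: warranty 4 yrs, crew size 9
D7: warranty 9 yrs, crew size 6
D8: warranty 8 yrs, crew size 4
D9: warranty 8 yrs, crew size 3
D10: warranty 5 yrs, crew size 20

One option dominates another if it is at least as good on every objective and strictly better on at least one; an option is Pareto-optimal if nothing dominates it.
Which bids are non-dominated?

D7, D9

D1: dominated by D7 (warranty 9≥9, crew size 6≤18).
D2: dominated by D4 (warranty 4≥4, crew size 6≤16).
D3: dominated by D1 (warranty 9≥4, crew size 18≤18).
D4: dominated by D7 (warranty 9≥4, crew size 6≤6).
D5: dominated by D4 (warranty 4≥2, crew size 6≤14).
D6: dominated by D4 (warranty 4≥4, crew size 6≤9).
D7: not dominated.
D8: dominated by D9 (warranty 8≥8, crew size 3≤4).
D9: not dominated (best crew size).
D10: dominated by D1 (warranty 9≥5, crew size 18≤20).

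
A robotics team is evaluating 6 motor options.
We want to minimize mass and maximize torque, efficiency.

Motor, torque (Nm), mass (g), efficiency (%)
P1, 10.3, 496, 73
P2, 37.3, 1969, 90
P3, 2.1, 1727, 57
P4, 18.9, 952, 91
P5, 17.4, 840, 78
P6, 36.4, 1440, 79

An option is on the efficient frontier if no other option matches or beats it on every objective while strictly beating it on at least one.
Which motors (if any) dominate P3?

P1: torque 10.3≥2.1, mass 496≤1727, efficiency 73≥57 — dominates P3.
P4: torque 18.9≥2.1, mass 952≤1727, efficiency 91≥57 — dominates P3.
P5: torque 17.4≥2.1, mass 840≤1727, efficiency 78≥57 — dominates P3.
P6: torque 36.4≥2.1, mass 1440≤1727, efficiency 79≥57 — dominates P3.
Others (P2) are each worse than P3 on at least one objective.

P1, P4, P5, P6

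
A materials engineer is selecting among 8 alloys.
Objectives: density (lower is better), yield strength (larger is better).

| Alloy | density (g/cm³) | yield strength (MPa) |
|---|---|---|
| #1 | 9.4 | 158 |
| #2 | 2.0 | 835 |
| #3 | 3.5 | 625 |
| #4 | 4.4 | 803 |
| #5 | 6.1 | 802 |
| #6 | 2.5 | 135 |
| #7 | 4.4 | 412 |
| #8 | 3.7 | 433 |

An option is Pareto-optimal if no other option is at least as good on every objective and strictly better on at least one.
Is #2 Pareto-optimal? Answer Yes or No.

Yes

#1: worse on density (9.4 vs 2.0).
#3: worse on density (3.5 vs 2.0).
#4: worse on density (4.4 vs 2.0).
#5: worse on density (6.1 vs 2.0).
#6: worse on density (2.5 vs 2.0).
#7: worse on density (4.4 vs 2.0).
#8: worse on density (3.7 vs 2.0).
No option is at least as good as #2 on every objective and strictly better on one.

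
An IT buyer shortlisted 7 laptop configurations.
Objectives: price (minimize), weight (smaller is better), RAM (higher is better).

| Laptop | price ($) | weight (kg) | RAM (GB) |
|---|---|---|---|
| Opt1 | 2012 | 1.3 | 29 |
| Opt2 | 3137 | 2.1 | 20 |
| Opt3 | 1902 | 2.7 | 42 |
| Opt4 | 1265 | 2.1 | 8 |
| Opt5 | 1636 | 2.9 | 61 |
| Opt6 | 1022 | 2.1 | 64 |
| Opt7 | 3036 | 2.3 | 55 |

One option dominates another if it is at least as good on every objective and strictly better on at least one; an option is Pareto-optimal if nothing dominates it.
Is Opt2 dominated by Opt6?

Opt6 vs Opt2: price 1022≤3137, weight 2.1≤2.1, RAM 64≥20 — Opt6 is at least as good on every objective with at least one strict improvement.

Yes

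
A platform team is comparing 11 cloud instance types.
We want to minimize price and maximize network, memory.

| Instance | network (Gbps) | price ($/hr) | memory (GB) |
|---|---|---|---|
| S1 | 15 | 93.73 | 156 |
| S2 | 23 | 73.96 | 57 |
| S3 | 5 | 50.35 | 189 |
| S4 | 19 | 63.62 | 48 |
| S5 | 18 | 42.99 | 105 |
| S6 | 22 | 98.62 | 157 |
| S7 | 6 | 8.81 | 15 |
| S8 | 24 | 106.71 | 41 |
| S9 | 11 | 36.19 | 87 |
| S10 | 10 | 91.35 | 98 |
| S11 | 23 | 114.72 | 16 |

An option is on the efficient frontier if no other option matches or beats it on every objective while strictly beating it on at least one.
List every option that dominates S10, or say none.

S5: network 18≥10, price 42.99≤91.35, memory 105≥98 — dominates S10.
Others (S1, S2, S3, S4, S6, S7, S8, S9, S11) are each worse than S10 on at least one objective.

S5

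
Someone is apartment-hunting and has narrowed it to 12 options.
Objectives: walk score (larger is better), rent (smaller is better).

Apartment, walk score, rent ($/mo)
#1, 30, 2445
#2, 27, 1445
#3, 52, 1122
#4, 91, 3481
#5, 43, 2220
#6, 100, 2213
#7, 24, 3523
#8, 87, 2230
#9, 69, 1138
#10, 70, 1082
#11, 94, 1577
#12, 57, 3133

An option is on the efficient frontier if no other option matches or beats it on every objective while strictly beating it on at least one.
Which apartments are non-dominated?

#1: dominated by #3 (walk score 52≥30, rent 1122≤2445).
#2: dominated by #3 (walk score 52≥27, rent 1122≤1445).
#3: dominated by #10 (walk score 70≥52, rent 1082≤1122).
#4: dominated by #6 (walk score 100≥91, rent 2213≤3481).
#5: dominated by #3 (walk score 52≥43, rent 1122≤2220).
#6: not dominated (best walk score).
#7: dominated by #1 (walk score 30≥24, rent 2445≤3523).
#8: dominated by #6 (walk score 100≥87, rent 2213≤2230).
#9: dominated by #10 (walk score 70≥69, rent 1082≤1138).
#10: not dominated (best rent).
#11: not dominated.
#12: dominated by #6 (walk score 100≥57, rent 2213≤3133).

#6, #10, #11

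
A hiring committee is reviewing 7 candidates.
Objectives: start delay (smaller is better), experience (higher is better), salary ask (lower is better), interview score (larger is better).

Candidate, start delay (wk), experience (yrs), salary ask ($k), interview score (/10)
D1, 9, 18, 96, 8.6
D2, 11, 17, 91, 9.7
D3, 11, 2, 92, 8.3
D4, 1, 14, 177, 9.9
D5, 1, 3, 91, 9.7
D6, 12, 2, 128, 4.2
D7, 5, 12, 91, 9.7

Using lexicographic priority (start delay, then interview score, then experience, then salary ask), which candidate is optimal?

D4

First minimize start delay: best is 1, kept {D4, D5}.
Then maximize interview score: best is 9.9, kept {D4}.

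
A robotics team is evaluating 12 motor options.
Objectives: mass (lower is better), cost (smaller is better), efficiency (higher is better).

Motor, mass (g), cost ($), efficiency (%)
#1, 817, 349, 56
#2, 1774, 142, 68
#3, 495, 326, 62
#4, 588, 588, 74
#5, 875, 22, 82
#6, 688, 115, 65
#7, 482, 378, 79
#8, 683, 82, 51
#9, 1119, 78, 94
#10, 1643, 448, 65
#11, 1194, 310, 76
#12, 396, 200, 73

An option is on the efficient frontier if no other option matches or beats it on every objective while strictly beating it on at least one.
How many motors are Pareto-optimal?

#1: dominated by #3 (mass 495≤817, cost 326≤349, efficiency 62≥56).
#2: dominated by #5 (mass 875≤1774, cost 22≤142, efficiency 82≥68).
#3: dominated by #12 (mass 396≤495, cost 200≤326, efficiency 73≥62).
#4: dominated by #7 (mass 482≤588, cost 378≤588, efficiency 79≥74).
#5: not dominated (best cost).
#6: not dominated.
#7: not dominated.
#8: not dominated.
#9: not dominated (best efficiency).
#10: dominated by #5 (mass 875≤1643, cost 22≤448, efficiency 82≥65).
#11: dominated by #5 (mass 875≤1194, cost 22≤310, efficiency 82≥76).
#12: not dominated (best mass).
Pareto-optimal: #5, #6, #7, #8, #9, #12 → 6.

6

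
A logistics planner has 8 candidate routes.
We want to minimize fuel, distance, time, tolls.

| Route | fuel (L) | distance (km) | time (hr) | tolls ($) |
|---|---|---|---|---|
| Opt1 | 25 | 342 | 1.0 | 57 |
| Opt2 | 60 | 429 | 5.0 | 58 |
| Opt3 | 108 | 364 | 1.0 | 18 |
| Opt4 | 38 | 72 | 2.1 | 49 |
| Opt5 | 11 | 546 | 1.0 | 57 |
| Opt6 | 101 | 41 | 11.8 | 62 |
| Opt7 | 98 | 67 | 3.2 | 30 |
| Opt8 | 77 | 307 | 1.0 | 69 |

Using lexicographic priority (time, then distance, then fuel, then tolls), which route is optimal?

Opt8

First minimize time: best is 1.0, kept {Opt1, Opt3, Opt5, Opt8}.
Then minimize distance: best is 307, kept {Opt8}.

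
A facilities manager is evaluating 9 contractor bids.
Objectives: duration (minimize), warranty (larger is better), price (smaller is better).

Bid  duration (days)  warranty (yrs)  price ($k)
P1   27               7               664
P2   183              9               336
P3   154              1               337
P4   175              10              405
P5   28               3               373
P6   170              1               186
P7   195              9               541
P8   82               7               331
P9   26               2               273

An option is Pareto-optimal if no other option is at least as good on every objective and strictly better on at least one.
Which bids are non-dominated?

P1: not dominated.
P2: not dominated.
P3: dominated by P8 (duration 82≤154, warranty 7≥1, price 331≤337).
P4: not dominated (best warranty).
P5: not dominated.
P6: not dominated (best price).
P7: dominated by P2 (duration 183≤195, warranty 9≥9, price 336≤541).
P8: not dominated.
P9: not dominated (best duration).

P1, P2, P4, P5, P6, P8, P9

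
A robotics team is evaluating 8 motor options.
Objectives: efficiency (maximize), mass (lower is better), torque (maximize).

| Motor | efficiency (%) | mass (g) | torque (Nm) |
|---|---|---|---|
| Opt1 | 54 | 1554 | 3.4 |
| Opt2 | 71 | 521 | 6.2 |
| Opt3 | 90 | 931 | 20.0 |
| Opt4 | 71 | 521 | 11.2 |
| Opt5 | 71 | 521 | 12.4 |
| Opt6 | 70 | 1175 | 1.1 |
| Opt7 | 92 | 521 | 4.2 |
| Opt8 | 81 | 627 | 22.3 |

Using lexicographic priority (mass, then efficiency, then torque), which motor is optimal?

First minimize mass: best is 521, kept {Opt2, Opt4, Opt5, Opt7}.
Then maximize efficiency: best is 92, kept {Opt7}.

Opt7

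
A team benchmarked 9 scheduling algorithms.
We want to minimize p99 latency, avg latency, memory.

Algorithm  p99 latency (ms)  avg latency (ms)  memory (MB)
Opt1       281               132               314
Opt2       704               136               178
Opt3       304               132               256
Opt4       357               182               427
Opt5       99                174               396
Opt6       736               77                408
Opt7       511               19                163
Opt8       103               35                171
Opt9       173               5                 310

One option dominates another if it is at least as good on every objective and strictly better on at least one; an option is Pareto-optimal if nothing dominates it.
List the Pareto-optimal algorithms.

Opt1: dominated by Opt8 (p99 latency 103≤281, avg latency 35≤132, memory 171≤314).
Opt2: dominated by Opt7 (p99 latency 511≤704, avg latency 19≤136, memory 163≤178).
Opt3: dominated by Opt8 (p99 latency 103≤304, avg latency 35≤132, memory 171≤256).
Opt4: dominated by Opt1 (p99 latency 281≤357, avg latency 132≤182, memory 314≤427).
Opt5: not dominated (best p99 latency).
Opt6: dominated by Opt7 (p99 latency 511≤736, avg latency 19≤77, memory 163≤408).
Opt7: not dominated (best memory).
Opt8: not dominated.
Opt9: not dominated (best avg latency).

Opt5, Opt7, Opt8, Opt9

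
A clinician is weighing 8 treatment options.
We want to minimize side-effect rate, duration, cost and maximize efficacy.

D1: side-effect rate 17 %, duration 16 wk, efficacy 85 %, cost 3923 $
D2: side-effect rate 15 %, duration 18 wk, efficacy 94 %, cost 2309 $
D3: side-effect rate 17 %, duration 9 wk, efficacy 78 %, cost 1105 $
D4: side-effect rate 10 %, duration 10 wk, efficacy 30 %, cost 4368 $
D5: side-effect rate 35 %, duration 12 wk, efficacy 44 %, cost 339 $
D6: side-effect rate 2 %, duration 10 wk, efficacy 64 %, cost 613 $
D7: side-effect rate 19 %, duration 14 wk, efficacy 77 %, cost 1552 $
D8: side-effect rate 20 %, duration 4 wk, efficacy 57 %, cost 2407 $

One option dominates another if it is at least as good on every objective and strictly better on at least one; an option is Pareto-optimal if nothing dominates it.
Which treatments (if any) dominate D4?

D6: side-effect rate 2≤10, duration 10≤10, efficacy 64≥30, cost 613≤4368 — dominates D4.
Others (D1, D2, D3, D5, D7, D8) are each worse than D4 on at least one objective.

D6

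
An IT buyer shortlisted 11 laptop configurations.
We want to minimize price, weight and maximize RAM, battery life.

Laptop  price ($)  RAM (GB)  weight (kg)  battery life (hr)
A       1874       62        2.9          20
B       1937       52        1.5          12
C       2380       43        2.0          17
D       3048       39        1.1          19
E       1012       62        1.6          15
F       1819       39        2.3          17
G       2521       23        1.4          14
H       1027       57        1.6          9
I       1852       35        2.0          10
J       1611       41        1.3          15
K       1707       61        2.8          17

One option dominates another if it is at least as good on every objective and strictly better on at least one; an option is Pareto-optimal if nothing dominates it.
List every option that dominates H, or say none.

E: price 1012≤1027, RAM 62≥57, weight 1.6≤1.6, battery life 15≥9 — dominates H.
Others (A, B, C, D, F, G, I, J, K) are each worse than H on at least one objective.

E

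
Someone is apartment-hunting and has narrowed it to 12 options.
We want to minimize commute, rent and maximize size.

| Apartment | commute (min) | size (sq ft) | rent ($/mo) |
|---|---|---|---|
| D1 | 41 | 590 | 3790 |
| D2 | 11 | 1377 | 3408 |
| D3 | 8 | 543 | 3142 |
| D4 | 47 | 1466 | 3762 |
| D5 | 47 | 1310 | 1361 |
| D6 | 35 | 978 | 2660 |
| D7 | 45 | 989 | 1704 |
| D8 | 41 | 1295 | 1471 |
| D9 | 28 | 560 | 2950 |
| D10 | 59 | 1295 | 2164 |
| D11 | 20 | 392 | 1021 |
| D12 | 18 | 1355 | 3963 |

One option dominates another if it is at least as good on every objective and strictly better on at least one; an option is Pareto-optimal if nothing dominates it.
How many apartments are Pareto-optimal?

D1: dominated by D2 (commute 11≤41, size 1377≥590, rent 3408≤3790).
D2: not dominated.
D3: not dominated (best commute).
D4: not dominated (best size).
D5: not dominated.
D6: not dominated.
D7: dominated by D8 (commute 41≤45, size 1295≥989, rent 1471≤1704).
D8: not dominated.
D9: not dominated.
D10: dominated by D5 (commute 47≤59, size 1310≥1295, rent 1361≤2164).
D11: not dominated (best rent).
D12: dominated by D2 (commute 11≤18, size 1377≥1355, rent 3408≤3963).
Pareto-optimal: D2, D3, D4, D5, D6, D8, D9, D11 → 8.

8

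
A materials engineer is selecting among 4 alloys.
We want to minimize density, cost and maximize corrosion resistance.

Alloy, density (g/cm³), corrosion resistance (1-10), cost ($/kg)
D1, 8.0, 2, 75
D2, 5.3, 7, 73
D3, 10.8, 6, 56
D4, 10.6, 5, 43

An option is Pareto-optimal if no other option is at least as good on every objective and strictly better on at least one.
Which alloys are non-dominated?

D1: dominated by D2 (density 5.3≤8.0, corrosion resistance 7≥2, cost 73≤75).
D2: not dominated (best density).
D3: not dominated.
D4: not dominated (best cost).

D2, D3, D4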